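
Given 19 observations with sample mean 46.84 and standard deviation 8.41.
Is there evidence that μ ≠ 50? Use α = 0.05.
One-sample t-test:
H₀: μ = 50
H₁: μ ≠ 50
df = n - 1 = 18
t = (x̄ - μ₀) / (s/√n) = (46.84 - 50) / (8.41/√19) = -1.638
p-value = 0.1188

Since p-value > α = 0.05, we fail to reject H₀.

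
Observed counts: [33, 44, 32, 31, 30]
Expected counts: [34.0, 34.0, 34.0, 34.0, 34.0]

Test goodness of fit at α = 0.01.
Chi-square goodness of fit test:
H₀: observed counts match expected distribution
H₁: observed counts differ from expected distribution
df = k - 1 = 4
χ² = Σ(O - E)²/E
   = (33 - 34.0)²/34.0 + (44 - 34.0)²/34.0 + (32 - 34.0)²/34.0 + (31 - 34.0)²/34.0 + (30 - 34.0)²/34.0
   = 0.029 + 2.941 + 0.118 + 0.265 + 0.471
   = 3.82
p-value = 0.4304

Since p-value > α = 0.01, we fail to reject H₀.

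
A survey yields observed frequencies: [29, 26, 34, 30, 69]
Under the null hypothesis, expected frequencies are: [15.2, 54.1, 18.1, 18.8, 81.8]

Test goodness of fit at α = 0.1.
Chi-square goodness of fit test:
H₀: observed counts match expected distribution
H₁: observed counts differ from expected distribution
df = k - 1 = 4
χ² = Σ(O - E)²/E
   = (29 - 15.2)²/15.2 + (26 - 54.1)²/54.1 + (34 - 18.1)²/18.1 + (30 - 18.8)²/18.8 + (69 - 81.8)²/81.8
   = 12.529 + 14.595 + 13.967 + 6.672 + 2.003
   = 49.77
p-value < 0.0001

Since p-value < α = 0.1, we reject H₀.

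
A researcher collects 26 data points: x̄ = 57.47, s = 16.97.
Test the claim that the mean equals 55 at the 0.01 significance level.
One-sample t-test:
H₀: μ = 55
H₁: μ ≠ 55
df = n - 1 = 25
t = (x̄ - μ₀) / (s/√n) = (57.47 - 55) / (16.97/√26) = 0.742
p-value = 0.4649

Since p-value > α = 0.01, we fail to reject H₀.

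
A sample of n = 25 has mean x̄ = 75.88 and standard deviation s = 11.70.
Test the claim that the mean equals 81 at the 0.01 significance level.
One-sample t-test:
H₀: μ = 81
H₁: μ ≠ 81
df = n - 1 = 24
t = (x̄ - μ₀) / (s/√n) = (75.88 - 81) / (11.70/√25) = -2.188
p-value = 0.0386

Since p-value > α = 0.01, we fail to reject H₀.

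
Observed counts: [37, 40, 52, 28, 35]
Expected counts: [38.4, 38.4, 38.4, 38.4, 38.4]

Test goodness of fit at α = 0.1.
Chi-square goodness of fit test:
H₀: observed counts match expected distribution
H₁: observed counts differ from expected distribution
df = k - 1 = 4
χ² = Σ(O - E)²/E
   = (37 - 38.4)²/38.4 + (40 - 38.4)²/38.4 + (52 - 38.4)²/38.4 + (28 - 38.4)²/38.4 + (35 - 38.4)²/38.4
   = 0.051 + 0.067 + 4.817 + 2.817 + 0.301
   = 8.05
p-value = 0.0897

Since p-value < α = 0.1, we reject H₀.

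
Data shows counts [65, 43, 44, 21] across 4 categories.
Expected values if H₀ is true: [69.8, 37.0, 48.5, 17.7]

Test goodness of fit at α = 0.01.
Chi-square goodness of fit test:
H₀: observed counts match expected distribution
H₁: observed counts differ from expected distribution
df = k - 1 = 3
χ² = Σ(O - E)²/E
   = (65 - 69.8)²/69.8 + (43 - 37.0)²/37.0 + (44 - 48.5)²/48.5 + (21 - 17.7)²/17.7
   = 0.330 + 0.973 + 0.418 + 0.615
   = 2.34
p-value = 0.5057

Since p-value > α = 0.01, we fail to reject H₀.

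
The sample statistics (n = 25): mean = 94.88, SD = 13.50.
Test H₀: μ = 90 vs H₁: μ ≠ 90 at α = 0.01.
One-sample t-test:
H₀: μ = 90
H₁: μ ≠ 90
df = n - 1 = 24
t = (x̄ - μ₀) / (s/√n) = (94.88 - 90) / (13.50/√25) = 1.807
p-value = 0.0833

Since p-value > α = 0.01, we fail to reject H₀.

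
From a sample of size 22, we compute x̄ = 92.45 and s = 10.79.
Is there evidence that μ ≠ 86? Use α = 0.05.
One-sample t-test:
H₀: μ = 86
H₁: μ ≠ 86
df = n - 1 = 21
t = (x̄ - μ₀) / (s/√n) = (92.45 - 86) / (10.79/√22) = 2.804
p-value = 0.0106

Since p-value < α = 0.05, we reject H₀.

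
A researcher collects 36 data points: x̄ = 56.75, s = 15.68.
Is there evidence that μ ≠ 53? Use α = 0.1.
One-sample t-test:
H₀: μ = 53
H₁: μ ≠ 53
df = n - 1 = 35
t = (x̄ - μ₀) / (s/√n) = (56.75 - 53) / (15.68/√36) = 1.435
p-value = 0.1602

Since p-value > α = 0.1, we fail to reject H₀.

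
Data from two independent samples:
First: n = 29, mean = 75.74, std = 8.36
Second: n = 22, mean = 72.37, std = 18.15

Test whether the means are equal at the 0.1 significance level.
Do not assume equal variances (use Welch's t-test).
Welch's two-sample t-test:
H₀: μ₁ = μ₂
H₁: μ₁ ≠ μ₂
s₁²/n₁ = 8.36²/29 = 2.4100,  s₂²/n₂ = 18.15²/22 = 14.9737
SE = √(s₁²/n₁ + s₂²/n₂) = √(2.4100 + 14.9737) = 4.1694
df (Welch-Satterthwaite) = (s₁²/n₁ + s₂²/n₂)² / [(s₁²/n₁)²/(n₁-1) + (s₂²/n₂)²/(n₂-1)] ≈ 27.76
t = (x̄₁ - x̄₂) / SE = (75.74 - 72.37) / 4.1694 = 3.37 / 4.1694 = 0.808
p-value = 0.4258

Since p-value > α = 0.1, we fail to reject H₀.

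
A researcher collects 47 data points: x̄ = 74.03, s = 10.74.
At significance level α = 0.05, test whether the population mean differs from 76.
One-sample t-test:
H₀: μ = 76
H₁: μ ≠ 76
df = n - 1 = 46
t = (x̄ - μ₀) / (s/√n) = (74.03 - 76) / (10.74/√47) = -1.258
p-value = 0.2149

Since p-value > α = 0.05, we fail to reject H₀.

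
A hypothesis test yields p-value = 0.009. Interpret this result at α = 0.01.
Since p = 0.009 < α = 0.01, reject H₀.
There is sufficient evidence to reject the null hypothesis; the result is statistically significant at the 0.01 level.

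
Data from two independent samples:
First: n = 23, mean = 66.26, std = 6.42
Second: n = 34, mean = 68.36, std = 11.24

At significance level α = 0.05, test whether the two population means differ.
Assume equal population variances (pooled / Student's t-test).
Student's two-sample t-test (equal variances):
H₀: μ₁ = μ₂
H₁: μ₁ ≠ μ₂
df = n₁ + n₂ - 2 = 55
Pooled variance s_p² = [(n₁-1)s₁² + (n₂-1)s₂²] / (n₁ + n₂ - 2) = [(22)(6.42²) + (33)(11.24²)] / 55 = 92.2891
SE = √(s_p²(1/n₁ + 1/n₂)) = √(92.2891 × (1/23 + 1/34)) = 2.5936
t = (x̄₁ - x̄₂) / SE = (66.26 - 68.36) / 2.5936 = -2.10 / 2.5936 = -0.810
p-value = 0.4216

Since p-value > α = 0.05, we fail to reject H₀.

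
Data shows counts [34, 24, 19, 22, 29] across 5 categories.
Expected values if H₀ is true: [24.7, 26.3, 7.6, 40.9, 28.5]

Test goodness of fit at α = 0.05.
Chi-square goodness of fit test:
H₀: observed counts match expected distribution
H₁: observed counts differ from expected distribution
df = k - 1 = 4
χ² = Σ(O - E)²/E
   = (34 - 24.7)²/24.7 + (24 - 26.3)²/26.3 + (19 - 7.6)²/7.6 + (22 - 40.9)²/40.9 + (29 - 28.5)²/28.5
   = 3.502 + 0.201 + 17.100 + 8.734 + 0.009
   = 29.55
p-value < 0.0001

Since p-value < α = 0.05, we reject H₀.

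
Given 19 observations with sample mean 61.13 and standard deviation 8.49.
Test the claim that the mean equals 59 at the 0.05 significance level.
One-sample t-test:
H₀: μ = 59
H₁: μ ≠ 59
df = n - 1 = 18
t = (x̄ - μ₀) / (s/√n) = (61.13 - 59) / (8.49/√19) = 1.094
p-value = 0.2886

Since p-value > α = 0.05, we fail to reject H₀.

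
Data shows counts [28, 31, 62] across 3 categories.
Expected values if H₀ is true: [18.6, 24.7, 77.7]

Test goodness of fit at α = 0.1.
Chi-square goodness of fit test:
H₀: observed counts match expected distribution
H₁: observed counts differ from expected distribution
df = k - 1 = 2
χ² = Σ(O - E)²/E
   = (28 - 18.6)²/18.6 + (31 - 24.7)²/24.7 + (62 - 77.7)²/77.7
   = 4.751 + 1.607 + 3.172
   = 9.53
p-value = 0.0085

Since p-value < α = 0.1, we reject H₀.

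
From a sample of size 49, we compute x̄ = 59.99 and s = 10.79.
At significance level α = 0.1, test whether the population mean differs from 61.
One-sample t-test:
H₀: μ = 61
H₁: μ ≠ 61
df = n - 1 = 48
t = (x̄ - μ₀) / (s/√n) = (59.99 - 61) / (10.79/√49) = -0.655
p-value = 0.5154

Since p-value > α = 0.1, we fail to reject H₀.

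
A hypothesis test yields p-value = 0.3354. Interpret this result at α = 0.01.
Since p = 0.3354 > α = 0.01, fail to reject H₀.
There is insufficient evidence to reject the null hypothesis; the result is not statistically significant at the 0.01 level.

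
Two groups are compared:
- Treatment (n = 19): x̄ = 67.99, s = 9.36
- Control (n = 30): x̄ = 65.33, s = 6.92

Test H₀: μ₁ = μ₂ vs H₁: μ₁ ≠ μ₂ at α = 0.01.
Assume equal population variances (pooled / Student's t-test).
Student's two-sample t-test (equal variances):
H₀: μ₁ = μ₂
H₁: μ₁ ≠ μ₂
df = n₁ + n₂ - 2 = 47
Pooled variance s_p² = [(n₁-1)s₁² + (n₂-1)s₂²] / (n₁ + n₂ - 2) = [(18)(9.36²) + (29)(6.92²)] / 47 = 63.0995
SE = √(s_p²(1/n₁ + 1/n₂)) = √(63.0995 × (1/19 + 1/30)) = 2.3290
t = (x̄₁ - x̄₂) / SE = (67.99 - 65.33) / 2.3290 = 2.66 / 2.3290 = 1.142
p-value = 0.2592

Since p-value > α = 0.01, we fail to reject H₀.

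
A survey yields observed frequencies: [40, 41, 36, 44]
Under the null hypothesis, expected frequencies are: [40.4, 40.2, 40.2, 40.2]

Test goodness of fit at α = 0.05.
Chi-square goodness of fit test:
H₀: observed counts match expected distribution
H₁: observed counts differ from expected distribution
df = k - 1 = 3
χ² = Σ(O - E)²/E
   = (40 - 40.4)²/40.4 + (41 - 40.2)²/40.2 + (36 - 40.2)²/40.2 + (44 - 40.2)²/40.2
   = 0.004 + 0.016 + 0.439 + 0.359
   = 0.82
p-value = 0.8452

Since p-value > α = 0.05, we fail to reject H₀.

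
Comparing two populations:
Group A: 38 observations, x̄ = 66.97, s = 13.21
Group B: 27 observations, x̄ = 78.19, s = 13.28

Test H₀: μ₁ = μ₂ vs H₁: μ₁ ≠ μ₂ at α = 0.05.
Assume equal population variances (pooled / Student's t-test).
Student's two-sample t-test (equal variances):
H₀: μ₁ = μ₂
H₁: μ₁ ≠ μ₂
df = n₁ + n₂ - 2 = 63
Pooled variance s_p² = [(n₁-1)s₁² + (n₂-1)s₂²] / (n₁ + n₂ - 2) = [(37)(13.21²) + (26)(13.28²)] / 63 = 175.2694
SE = √(s_p²(1/n₁ + 1/n₂)) = √(175.2694 × (1/38 + 1/27)) = 3.3322
t = (x̄₁ - x̄₂) / SE = (66.97 - 78.19) / 3.3322 = -11.22 / 3.3322 = -3.367
p-value = 0.0013

Since p-value < α = 0.05, we reject H₀.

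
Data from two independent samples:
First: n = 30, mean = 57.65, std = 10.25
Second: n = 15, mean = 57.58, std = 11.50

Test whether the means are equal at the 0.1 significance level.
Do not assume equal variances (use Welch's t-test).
Welch's two-sample t-test:
H₀: μ₁ = μ₂
H₁: μ₁ ≠ μ₂
s₁²/n₁ = 10.25²/30 = 3.5021,  s₂²/n₂ = 11.50²/15 = 8.8167
SE = √(s₁²/n₁ + s₂²/n₂) = √(3.5021 + 8.8167) = 3.5098
df (Welch-Satterthwaite) = (s₁²/n₁ + s₂²/n₂)² / [(s₁²/n₁)²/(n₁-1) + (s₂²/n₂)²/(n₂-1)] ≈ 25.40
t = (x̄₁ - x̄₂) / SE = (57.65 - 57.58) / 3.5098 = 0.07 / 3.5098 = 0.020
p-value = 0.9842

Since p-value > α = 0.1, we fail to reject H₀.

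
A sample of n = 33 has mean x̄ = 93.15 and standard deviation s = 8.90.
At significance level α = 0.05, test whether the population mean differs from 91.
One-sample t-test:
H₀: μ = 91
H₁: μ ≠ 91
df = n - 1 = 32
t = (x̄ - μ₀) / (s/√n) = (93.15 - 91) / (8.90/√33) = 1.388
p-value = 0.1748

Since p-value > α = 0.05, we fail to reject H₀.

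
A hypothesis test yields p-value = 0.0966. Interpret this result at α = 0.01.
Since p = 0.0966 > α = 0.01, fail to reject H₀.
There is insufficient evidence to reject the null hypothesis; the result is not statistically significant at the 0.01 level.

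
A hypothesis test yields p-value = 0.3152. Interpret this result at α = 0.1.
Since p = 0.3152 > α = 0.1, fail to reject H₀.
There is insufficient evidence to reject the null hypothesis; the result is not statistically significant at the 0.1 level.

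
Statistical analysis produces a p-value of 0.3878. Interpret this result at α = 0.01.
Since p = 0.3878 > α = 0.01, fail to reject H₀.
There is insufficient evidence to reject the null hypothesis; the result is not statistically significant at the 0.01 level.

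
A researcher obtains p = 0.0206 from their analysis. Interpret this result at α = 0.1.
Since p = 0.0206 < α = 0.1, reject H₀.
There is sufficient evidence to reject the null hypothesis; the result is statistically significant at the 0.1 level.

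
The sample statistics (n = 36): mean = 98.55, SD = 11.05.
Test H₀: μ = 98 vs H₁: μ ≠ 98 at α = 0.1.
One-sample t-test:
H₀: μ = 98
H₁: μ ≠ 98
df = n - 1 = 35
t = (x̄ - μ₀) / (s/√n) = (98.55 - 98) / (11.05/√36) = 0.299
p-value = 0.7670

Since p-value > α = 0.1, we fail to reject H₀.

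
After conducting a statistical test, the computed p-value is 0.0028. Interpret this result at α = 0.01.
Since p = 0.0028 < α = 0.01, reject H₀.
There is sufficient evidence to reject the null hypothesis; the result is statistically significant at the 0.01 level.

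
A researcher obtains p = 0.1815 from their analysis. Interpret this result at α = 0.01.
Since p = 0.1815 > α = 0.01, fail to reject H₀.
There is insufficient evidence to reject the null hypothesis; the result is not statistically significant at the 0.01 level.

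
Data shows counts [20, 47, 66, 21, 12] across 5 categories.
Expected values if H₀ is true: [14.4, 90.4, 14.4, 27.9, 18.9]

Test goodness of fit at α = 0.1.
Chi-square goodness of fit test:
H₀: observed counts match expected distribution
H₁: observed counts differ from expected distribution
df = k - 1 = 4
χ² = Σ(O - E)²/E
   = (20 - 14.4)²/14.4 + (47 - 90.4)²/90.4 + (66 - 14.4)²/14.4 + (21 - 27.9)²/27.9 + (12 - 18.9)²/18.9
   = 2.178 + 20.836 + 184.900 + 1.706 + 2.519
   = 212.14
p-value < 0.0001

Since p-value < α = 0.1, we reject H₀.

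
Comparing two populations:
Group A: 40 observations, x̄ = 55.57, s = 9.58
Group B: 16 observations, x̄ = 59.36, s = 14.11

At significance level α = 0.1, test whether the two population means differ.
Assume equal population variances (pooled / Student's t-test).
Student's two-sample t-test (equal variances):
H₀: μ₁ = μ₂
H₁: μ₁ ≠ μ₂
df = n₁ + n₂ - 2 = 54
Pooled variance s_p² = [(n₁-1)s₁² + (n₂-1)s₂²] / (n₁ + n₂ - 2) = [(39)(9.58²) + (15)(14.11²)] / 54 = 121.5863
SE = √(s_p²(1/n₁ + 1/n₂)) = √(121.5863 × (1/40 + 1/16)) = 3.2617
t = (x̄₁ - x̄₂) / SE = (55.57 - 59.36) / 3.2617 = -3.79 / 3.2617 = -1.162
p-value = 0.2504

Since p-value > α = 0.1, we fail to reject H₀.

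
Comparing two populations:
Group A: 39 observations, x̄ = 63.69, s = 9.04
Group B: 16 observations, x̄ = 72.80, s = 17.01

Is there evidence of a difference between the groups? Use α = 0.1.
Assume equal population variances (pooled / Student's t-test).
Student's two-sample t-test (equal variances):
H₀: μ₁ = μ₂
H₁: μ₁ ≠ μ₂
df = n₁ + n₂ - 2 = 53
Pooled variance s_p² = [(n₁-1)s₁² + (n₂-1)s₂²] / (n₁ + n₂ - 2) = [(38)(9.04²) + (15)(17.01²)] / 53 = 140.4816
SE = √(s_p²(1/n₁ + 1/n₂)) = √(140.4816 × (1/39 + 1/16)) = 3.5188
t = (x̄₁ - x̄₂) / SE = (63.69 - 72.80) / 3.5188 = -9.11 / 3.5188 = -2.589
p-value = 0.0124

Since p-value < α = 0.1, we reject H₀.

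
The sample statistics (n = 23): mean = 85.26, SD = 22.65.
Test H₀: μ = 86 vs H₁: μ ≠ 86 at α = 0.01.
One-sample t-test:
H₀: μ = 86
H₁: μ ≠ 86
df = n - 1 = 22
t = (x̄ - μ₀) / (s/√n) = (85.26 - 86) / (22.65/√23) = -0.157
p-value = 0.8769

Since p-value > α = 0.01, we fail to reject H₀.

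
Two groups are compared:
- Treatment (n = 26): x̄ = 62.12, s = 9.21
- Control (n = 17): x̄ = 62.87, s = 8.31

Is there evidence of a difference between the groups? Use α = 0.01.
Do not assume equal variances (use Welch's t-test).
Welch's two-sample t-test:
H₀: μ₁ = μ₂
H₁: μ₁ ≠ μ₂
s₁²/n₁ = 9.21²/26 = 3.2625,  s₂²/n₂ = 8.31²/17 = 4.0621
SE = √(s₁²/n₁ + s₂²/n₂) = √(3.2625 + 4.0621) = 2.7064
df (Welch-Satterthwaite) = (s₁²/n₁ + s₂²/n₂)² / [(s₁²/n₁)²/(n₁-1) + (s₂²/n₂)²/(n₂-1)] ≈ 36.82
t = (x̄₁ - x̄₂) / SE = (62.12 - 62.87) / 2.7064 = -0.75 / 2.7064 = -0.277
p-value = 0.7832

Since p-value > α = 0.01, we fail to reject H₀.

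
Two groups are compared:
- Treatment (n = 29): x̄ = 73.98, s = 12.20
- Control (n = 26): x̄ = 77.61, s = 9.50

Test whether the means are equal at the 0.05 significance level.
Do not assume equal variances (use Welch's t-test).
Welch's two-sample t-test:
H₀: μ₁ = μ₂
H₁: μ₁ ≠ μ₂
s₁²/n₁ = 12.20²/29 = 5.1324,  s₂²/n₂ = 9.50²/26 = 3.4712
SE = √(s₁²/n₁ + s₂²/n₂) = √(5.1324 + 3.4712) = 2.9332
df (Welch-Satterthwaite) = (s₁²/n₁ + s₂²/n₂)² / [(s₁²/n₁)²/(n₁-1) + (s₂²/n₂)²/(n₂-1)] ≈ 52.03
t = (x̄₁ - x̄₂) / SE = (73.98 - 77.61) / 2.9332 = -3.63 / 2.9332 = -1.238
p-value = 0.2214

Since p-value > α = 0.05, we fail to reject H₀.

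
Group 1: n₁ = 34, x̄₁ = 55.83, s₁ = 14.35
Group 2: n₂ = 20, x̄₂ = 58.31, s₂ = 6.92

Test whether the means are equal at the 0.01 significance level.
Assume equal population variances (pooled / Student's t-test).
Student's two-sample t-test (equal variances):
H₀: μ₁ = μ₂
H₁: μ₁ ≠ μ₂
df = n₁ + n₂ - 2 = 52
Pooled variance s_p² = [(n₁-1)s₁² + (n₂-1)s₂²] / (n₁ + n₂ - 2) = [(33)(14.35²) + (19)(6.92²)] / 52 = 148.1785
SE = √(s_p²(1/n₁ + 1/n₂)) = √(148.1785 × (1/34 + 1/20)) = 3.4303
t = (x̄₁ - x̄₂) / SE = (55.83 - 58.31) / 3.4303 = -2.48 / 3.4303 = -0.723
p-value = 0.4729

Since p-value > α = 0.01, we fail to reject H₀.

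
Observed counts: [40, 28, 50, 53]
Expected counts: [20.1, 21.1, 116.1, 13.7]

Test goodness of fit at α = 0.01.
Chi-square goodness of fit test:
H₀: observed counts match expected distribution
H₁: observed counts differ from expected distribution
df = k - 1 = 3
χ² = Σ(O - E)²/E
   = (40 - 20.1)²/20.1 + (28 - 21.1)²/21.1 + (50 - 116.1)²/116.1 + (53 - 13.7)²/13.7
   = 19.702 + 2.256 + 37.633 + 112.736
   = 172.33
p-value < 0.0001

Since p-value < α = 0.01, we reject H₀.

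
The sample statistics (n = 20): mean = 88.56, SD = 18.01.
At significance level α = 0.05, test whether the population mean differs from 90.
One-sample t-test:
H₀: μ = 90
H₁: μ ≠ 90
df = n - 1 = 19
t = (x̄ - μ₀) / (s/√n) = (88.56 - 90) / (18.01/√20) = -0.358
p-value = 0.7246

Since p-value > α = 0.05, we fail to reject H₀.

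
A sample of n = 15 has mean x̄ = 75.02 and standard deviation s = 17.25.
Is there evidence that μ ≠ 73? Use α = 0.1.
One-sample t-test:
H₀: μ = 73
H₁: μ ≠ 73
df = n - 1 = 14
t = (x̄ - μ₀) / (s/√n) = (75.02 - 73) / (17.25/√15) = 0.454
p-value = 0.6571

Since p-value > α = 0.1, we fail to reject H₀.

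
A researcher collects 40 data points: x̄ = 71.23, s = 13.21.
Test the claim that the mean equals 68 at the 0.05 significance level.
One-sample t-test:
H₀: μ = 68
H₁: μ ≠ 68
df = n - 1 = 39
t = (x̄ - μ₀) / (s/√n) = (71.23 - 68) / (13.21/√40) = 1.546
p-value = 0.1301

Since p-value > α = 0.05, we fail to reject H₀.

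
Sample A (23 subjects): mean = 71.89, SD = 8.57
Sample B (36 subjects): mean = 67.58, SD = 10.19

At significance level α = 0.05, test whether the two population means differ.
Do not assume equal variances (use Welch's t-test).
Welch's two-sample t-test:
H₀: μ₁ = μ₂
H₁: μ₁ ≠ μ₂
s₁²/n₁ = 8.57²/23 = 3.1933,  s₂²/n₂ = 10.19²/36 = 2.8843
SE = √(s₁²/n₁ + s₂²/n₂) = √(3.1933 + 2.8843) = 2.4653
df (Welch-Satterthwaite) = (s₁²/n₁ + s₂²/n₂)² / [(s₁²/n₁)²/(n₁-1) + (s₂²/n₂)²/(n₂-1)] ≈ 52.68
t = (x̄₁ - x̄₂) / SE = (71.89 - 67.58) / 2.4653 = 4.31 / 2.4653 = 1.748
p-value = 0.0862

Since p-value > α = 0.05, we fail to reject H₀.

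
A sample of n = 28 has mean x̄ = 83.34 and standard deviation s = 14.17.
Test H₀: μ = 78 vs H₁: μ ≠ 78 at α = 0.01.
One-sample t-test:
H₀: μ = 78
H₁: μ ≠ 78
df = n - 1 = 27
t = (x̄ - μ₀) / (s/√n) = (83.34 - 78) / (14.17/√28) = 1.994
p-value = 0.0563

Since p-value > α = 0.01, we fail to reject H₀.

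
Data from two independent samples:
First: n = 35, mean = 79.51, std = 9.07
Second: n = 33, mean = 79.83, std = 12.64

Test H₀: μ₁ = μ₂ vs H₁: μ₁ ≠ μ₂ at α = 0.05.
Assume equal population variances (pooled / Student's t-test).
Student's two-sample t-test (equal variances):
H₀: μ₁ = μ₂
H₁: μ₁ ≠ μ₂
df = n₁ + n₂ - 2 = 66
Pooled variance s_p² = [(n₁-1)s₁² + (n₂-1)s₂²] / (n₁ + n₂ - 2) = [(34)(9.07²) + (32)(12.64²)] / 66 = 119.8429
SE = √(s_p²(1/n₁ + 1/n₂)) = √(119.8429 × (1/35 + 1/33)) = 2.6563
t = (x̄₁ - x̄₂) / SE = (79.51 - 79.83) / 2.6563 = -0.32 / 2.6563 = -0.120
p-value = 0.9045

Since p-value > α = 0.05, we fail to reject H₀.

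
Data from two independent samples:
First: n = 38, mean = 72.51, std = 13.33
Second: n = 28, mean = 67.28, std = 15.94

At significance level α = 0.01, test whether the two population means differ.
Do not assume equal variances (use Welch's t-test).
Welch's two-sample t-test:
H₀: μ₁ = μ₂
H₁: μ₁ ≠ μ₂
s₁²/n₁ = 13.33²/38 = 4.6760,  s₂²/n₂ = 15.94²/28 = 9.0744
SE = √(s₁²/n₁ + s₂²/n₂) = √(4.6760 + 9.0744) = 3.7082
df (Welch-Satterthwaite) = (s₁²/n₁ + s₂²/n₂)² / [(s₁²/n₁)²/(n₁-1) + (s₂²/n₂)²/(n₂-1)] ≈ 51.93
t = (x̄₁ - x̄₂) / SE = (72.51 - 67.28) / 3.7082 = 5.23 / 3.7082 = 1.410
p-value = 0.1644

Since p-value > α = 0.01, we fail to reject H₀.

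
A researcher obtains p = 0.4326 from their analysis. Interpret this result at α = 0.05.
Since p = 0.4326 > α = 0.05, fail to reject H₀.
There is insufficient evidence to reject the null hypothesis; the result is not statistically significant at the 0.05 level.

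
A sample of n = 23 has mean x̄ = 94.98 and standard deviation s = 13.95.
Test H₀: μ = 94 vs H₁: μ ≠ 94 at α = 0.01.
One-sample t-test:
H₀: μ = 94
H₁: μ ≠ 94
df = n - 1 = 22
t = (x̄ - μ₀) / (s/√n) = (94.98 - 94) / (13.95/√23) = 0.337
p-value = 0.7394

Since p-value > α = 0.01, we fail to reject H₀.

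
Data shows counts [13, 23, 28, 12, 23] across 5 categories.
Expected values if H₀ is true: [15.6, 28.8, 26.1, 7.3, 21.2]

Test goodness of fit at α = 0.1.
Chi-square goodness of fit test:
H₀: observed counts match expected distribution
H₁: observed counts differ from expected distribution
df = k - 1 = 4
χ² = Σ(O - E)²/E
   = (13 - 15.6)²/15.6 + (23 - 28.8)²/28.8 + (28 - 26.1)²/26.1 + (12 - 7.3)²/7.3 + (23 - 21.2)²/21.2
   = 0.433 + 1.168 + 0.138 + 3.026 + 0.153
   = 4.92
p-value = 0.2958

Since p-value > α = 0.1, we fail to reject H₀.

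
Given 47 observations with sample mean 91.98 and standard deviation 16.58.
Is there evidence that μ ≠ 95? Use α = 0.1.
One-sample t-test:
H₀: μ = 95
H₁: μ ≠ 95
df = n - 1 = 46
t = (x̄ - μ₀) / (s/√n) = (91.98 - 95) / (16.58/√47) = -1.249
p-value = 0.2181

Since p-value > α = 0.1, we fail to reject H₀.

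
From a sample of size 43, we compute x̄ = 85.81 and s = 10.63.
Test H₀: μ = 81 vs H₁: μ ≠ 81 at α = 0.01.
One-sample t-test:
H₀: μ = 81
H₁: μ ≠ 81
df = n - 1 = 42
t = (x̄ - μ₀) / (s/√n) = (85.81 - 81) / (10.63/√43) = 2.967
p-value = 0.0049

Since p-value < α = 0.01, we reject H₀.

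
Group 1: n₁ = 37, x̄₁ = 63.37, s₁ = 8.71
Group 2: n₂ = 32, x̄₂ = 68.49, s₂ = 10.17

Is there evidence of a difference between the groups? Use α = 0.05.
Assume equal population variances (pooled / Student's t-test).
Student's two-sample t-test (equal variances):
H₀: μ₁ = μ₂
H₁: μ₁ ≠ μ₂
df = n₁ + n₂ - 2 = 67
Pooled variance s_p² = [(n₁-1)s₁² + (n₂-1)s₂²] / (n₁ + n₂ - 2) = [(36)(8.71²) + (31)(10.17²)] / 67 = 88.6180
SE = √(s_p²(1/n₁ + 1/n₂)) = √(88.6180 × (1/37 + 1/32)) = 2.2725
t = (x̄₁ - x̄₂) / SE = (63.37 - 68.49) / 2.2725 = -5.12 / 2.2725 = -2.253
p-value = 0.0275

Since p-value < α = 0.05, we reject H₀.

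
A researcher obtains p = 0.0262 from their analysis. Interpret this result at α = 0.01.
Since p = 0.0262 > α = 0.01, fail to reject H₀.
There is insufficient evidence to reject the null hypothesis; the result is not statistically significant at the 0.01 level.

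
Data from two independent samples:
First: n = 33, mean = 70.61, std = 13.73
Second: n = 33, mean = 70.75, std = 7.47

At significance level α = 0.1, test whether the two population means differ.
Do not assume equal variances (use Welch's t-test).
Welch's two-sample t-test:
H₀: μ₁ = μ₂
H₁: μ₁ ≠ μ₂
s₁²/n₁ = 13.73²/33 = 5.7125,  s₂²/n₂ = 7.47²/33 = 1.6909
SE = √(s₁²/n₁ + s₂²/n₂) = √(5.7125 + 1.6909) = 2.7209
df (Welch-Satterthwaite) = (s₁²/n₁ + s₂²/n₂)² / [(s₁²/n₁)²/(n₁-1) + (s₂²/n₂)²/(n₂-1)] ≈ 49.42
t = (x̄₁ - x̄₂) / SE = (70.61 - 70.75) / 2.7209 = -0.14 / 2.7209 = -0.051
p-value = 0.9592

Since p-value > α = 0.1, we fail to reject H₀.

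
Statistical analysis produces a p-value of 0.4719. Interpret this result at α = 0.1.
Since p = 0.4719 > α = 0.1, fail to reject H₀.
There is insufficient evidence to reject the null hypothesis; the result is not statistically significant at the 0.1 level.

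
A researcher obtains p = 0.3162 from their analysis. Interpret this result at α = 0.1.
Since p = 0.3162 > α = 0.1, fail to reject H₀.
There is insufficient evidence to reject the null hypothesis; the result is not statistically significant at the 0.1 level.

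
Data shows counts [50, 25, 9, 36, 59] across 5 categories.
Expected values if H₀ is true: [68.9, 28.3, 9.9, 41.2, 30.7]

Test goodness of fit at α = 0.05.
Chi-square goodness of fit test:
H₀: observed counts match expected distribution
H₁: observed counts differ from expected distribution
df = k - 1 = 4
χ² = Σ(O - E)²/E
   = (50 - 68.9)²/68.9 + (25 - 28.3)²/28.3 + (9 - 9.9)²/9.9 + (36 - 41.2)²/41.2 + (59 - 30.7)²/30.7
   = 5.184 + 0.385 + 0.082 + 0.656 + 26.088
   = 32.40
p-value < 0.0001

Since p-value < α = 0.05, we reject H₀.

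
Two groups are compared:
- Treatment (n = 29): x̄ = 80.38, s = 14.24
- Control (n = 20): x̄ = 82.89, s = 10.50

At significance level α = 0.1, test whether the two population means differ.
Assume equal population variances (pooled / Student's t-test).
Student's two-sample t-test (equal variances):
H₀: μ₁ = μ₂
H₁: μ₁ ≠ μ₂
df = n₁ + n₂ - 2 = 47
Pooled variance s_p² = [(n₁-1)s₁² + (n₂-1)s₂²] / (n₁ + n₂ - 2) = [(28)(14.24²) + (19)(10.50²)] / 47 = 165.3728
SE = √(s_p²(1/n₁ + 1/n₂)) = √(165.3728 × (1/29 + 1/20)) = 3.7378
t = (x̄₁ - x̄₂) / SE = (80.38 - 82.89) / 3.7378 = -2.51 / 3.7378 = -0.672
p-value = 0.5052

Since p-value > α = 0.1, we fail to reject H₀.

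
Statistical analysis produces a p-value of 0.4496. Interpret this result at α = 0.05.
Since p = 0.4496 > α = 0.05, fail to reject H₀.
There is insufficient evidence to reject the null hypothesis; the result is not statistically significant at the 0.05 level.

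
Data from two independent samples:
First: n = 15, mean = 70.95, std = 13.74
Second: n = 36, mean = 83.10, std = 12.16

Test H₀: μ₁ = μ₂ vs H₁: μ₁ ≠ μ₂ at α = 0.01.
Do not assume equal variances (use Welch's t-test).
Welch's two-sample t-test:
H₀: μ₁ = μ₂
H₁: μ₁ ≠ μ₂
s₁²/n₁ = 13.74²/15 = 12.5858,  s₂²/n₂ = 12.16²/36 = 4.1074
SE = √(s₁²/n₁ + s₂²/n₂) = √(12.5858 + 4.1074) = 4.0857
df (Welch-Satterthwaite) = (s₁²/n₁ + s₂²/n₂)² / [(s₁²/n₁)²/(n₁-1) + (s₂²/n₂)²/(n₂-1)] ≈ 23.62
t = (x̄₁ - x̄₂) / SE = (70.95 - 83.10) / 4.0857 = -12.15 / 4.0857 = -2.974
p-value = 0.0067

Since p-value < α = 0.01, we reject H₀.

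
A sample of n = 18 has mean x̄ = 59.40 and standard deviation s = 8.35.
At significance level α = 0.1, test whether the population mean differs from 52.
One-sample t-test:
H₀: μ = 52
H₁: μ ≠ 52
df = n - 1 = 17
t = (x̄ - μ₀) / (s/√n) = (59.40 - 52) / (8.35/√18) = 3.760
p-value = 0.0016

Since p-value < α = 0.1, we reject H₀.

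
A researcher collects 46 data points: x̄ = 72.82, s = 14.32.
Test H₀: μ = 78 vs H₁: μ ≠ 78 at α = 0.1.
One-sample t-test:
H₀: μ = 78
H₁: μ ≠ 78
df = n - 1 = 45
t = (x̄ - μ₀) / (s/√n) = (72.82 - 78) / (14.32/√46) = -2.453
p-value = 0.0181

Since p-value < α = 0.1, we reject H₀.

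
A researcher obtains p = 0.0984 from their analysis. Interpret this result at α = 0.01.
Since p = 0.0984 > α = 0.01, fail to reject H₀.
There is insufficient evidence to reject the null hypothesis; the result is not statistically significant at the 0.01 level.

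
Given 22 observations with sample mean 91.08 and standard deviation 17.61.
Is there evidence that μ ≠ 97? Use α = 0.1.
One-sample t-test:
H₀: μ = 97
H₁: μ ≠ 97
df = n - 1 = 21
t = (x̄ - μ₀) / (s/√n) = (91.08 - 97) / (17.61/√22) = -1.577
p-value = 0.1298

Since p-value > α = 0.1, we fail to reject H₀.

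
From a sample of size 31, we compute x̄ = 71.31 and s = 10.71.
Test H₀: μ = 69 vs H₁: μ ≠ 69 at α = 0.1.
One-sample t-test:
H₀: μ = 69
H₁: μ ≠ 69
df = n - 1 = 30
t = (x̄ - μ₀) / (s/√n) = (71.31 - 69) / (10.71/√31) = 1.201
p-value = 0.2392

Since p-value > α = 0.1, we fail to reject H₀.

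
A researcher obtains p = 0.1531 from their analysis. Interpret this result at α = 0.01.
Since p = 0.1531 > α = 0.01, fail to reject H₀.
There is insufficient evidence to reject the null hypothesis; the result is not statistically significant at the 0.01 level.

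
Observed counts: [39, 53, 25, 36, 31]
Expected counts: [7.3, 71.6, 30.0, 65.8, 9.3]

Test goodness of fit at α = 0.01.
Chi-square goodness of fit test:
H₀: observed counts match expected distribution
H₁: observed counts differ from expected distribution
df = k - 1 = 4
χ² = Σ(O - E)²/E
   = (39 - 7.3)²/7.3 + (53 - 71.6)²/71.6 + (25 - 30.0)²/30.0 + (36 - 65.8)²/65.8 + (31 - 9.3)²/9.3
   = 137.656 + 4.832 + 0.833 + 13.496 + 50.633
   = 207.45
p-value < 0.0001

Since p-value < α = 0.01, we reject H₀.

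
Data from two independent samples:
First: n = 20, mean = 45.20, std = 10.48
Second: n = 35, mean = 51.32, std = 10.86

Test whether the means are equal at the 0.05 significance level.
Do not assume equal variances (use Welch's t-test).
Welch's two-sample t-test:
H₀: μ₁ = μ₂
H₁: μ₁ ≠ μ₂
s₁²/n₁ = 10.48²/20 = 5.4915,  s₂²/n₂ = 10.86²/35 = 3.3697
SE = √(s₁²/n₁ + s₂²/n₂) = √(5.4915 + 3.3697) = 2.9768
df (Welch-Satterthwaite) = (s₁²/n₁ + s₂²/n₂)² / [(s₁²/n₁)²/(n₁-1) + (s₂²/n₂)²/(n₂-1)] ≈ 40.87
t = (x̄₁ - x̄₂) / SE = (45.20 - 51.32) / 2.9768 = -6.12 / 2.9768 = -2.056
p-value = 0.0462

Since p-value < α = 0.05, we reject H₀.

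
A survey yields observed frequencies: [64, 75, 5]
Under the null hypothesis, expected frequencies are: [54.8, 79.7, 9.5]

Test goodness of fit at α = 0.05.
Chi-square goodness of fit test:
H₀: observed counts match expected distribution
H₁: observed counts differ from expected distribution
df = k - 1 = 2
χ² = Σ(O - E)²/E
   = (64 - 54.8)²/54.8 + (75 - 79.7)²/79.7 + (5 - 9.5)²/9.5
   = 1.545 + 0.277 + 2.132
   = 3.95
p-value = 0.1385

Since p-value > α = 0.05, we fail to reject H₀.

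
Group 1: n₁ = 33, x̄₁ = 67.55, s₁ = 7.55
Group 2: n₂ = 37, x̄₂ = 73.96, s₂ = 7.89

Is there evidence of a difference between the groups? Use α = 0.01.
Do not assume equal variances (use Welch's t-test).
Welch's two-sample t-test:
H₀: μ₁ = μ₂
H₁: μ₁ ≠ μ₂
s₁²/n₁ = 7.55²/33 = 1.7273,  s₂²/n₂ = 7.89²/37 = 1.6825
SE = √(s₁²/n₁ + s₂²/n₂) = √(1.7273 + 1.6825) = 1.8466
df (Welch-Satterthwaite) = (s₁²/n₁ + s₂²/n₂)² / [(s₁²/n₁)²/(n₁-1) + (s₂²/n₂)²/(n₂-1)] ≈ 67.65
t = (x̄₁ - x̄₂) / SE = (67.55 - 73.96) / 1.8466 = -6.41 / 1.8466 = -3.471
p-value = 0.0009

Since p-value < α = 0.01, we reject H₀.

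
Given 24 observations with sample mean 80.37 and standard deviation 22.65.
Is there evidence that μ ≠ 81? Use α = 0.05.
One-sample t-test:
H₀: μ = 81
H₁: μ ≠ 81
df = n - 1 = 23
t = (x̄ - μ₀) / (s/√n) = (80.37 - 81) / (22.65/√24) = -0.136
p-value = 0.8928

Since p-value > α = 0.05, we fail to reject H₀.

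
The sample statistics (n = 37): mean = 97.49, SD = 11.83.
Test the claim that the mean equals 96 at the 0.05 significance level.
One-sample t-test:
H₀: μ = 96
H₁: μ ≠ 96
df = n - 1 = 36
t = (x̄ - μ₀) / (s/√n) = (97.49 - 96) / (11.83/√37) = 0.766
p-value = 0.4486

Since p-value > α = 0.05, we fail to reject H₀.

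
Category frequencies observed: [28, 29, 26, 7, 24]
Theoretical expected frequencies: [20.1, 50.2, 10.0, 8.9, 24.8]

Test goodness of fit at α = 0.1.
Chi-square goodness of fit test:
H₀: observed counts match expected distribution
H₁: observed counts differ from expected distribution
df = k - 1 = 4
χ² = Σ(O - E)²/E
   = (28 - 20.1)²/20.1 + (29 - 50.2)²/50.2 + (26 - 10.0)²/10.0 + (7 - 8.9)²/8.9 + (24 - 24.8)²/24.8
   = 3.105 + 8.953 + 25.600 + 0.406 + 0.026
   = 38.09
p-value < 0.0001

Since p-value < α = 0.1, we reject H₀.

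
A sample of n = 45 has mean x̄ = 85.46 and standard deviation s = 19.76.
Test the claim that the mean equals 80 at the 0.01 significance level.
One-sample t-test:
H₀: μ = 80
H₁: μ ≠ 80
df = n - 1 = 44
t = (x̄ - μ₀) / (s/√n) = (85.46 - 80) / (19.76/√45) = 1.854
p-value = 0.0705

Since p-value > α = 0.01, we fail to reject H₀.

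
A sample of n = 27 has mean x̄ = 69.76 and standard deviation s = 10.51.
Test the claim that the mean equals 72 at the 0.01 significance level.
One-sample t-test:
H₀: μ = 72
H₁: μ ≠ 72
df = n - 1 = 26
t = (x̄ - μ₀) / (s/√n) = (69.76 - 72) / (10.51/√27) = -1.107
p-value = 0.2782

Since p-value > α = 0.01, we fail to reject H₀.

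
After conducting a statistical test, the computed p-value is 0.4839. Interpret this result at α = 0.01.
Since p = 0.4839 > α = 0.01, fail to reject H₀.
There is insufficient evidence to reject the null hypothesis; the result is not statistically significant at the 0.01 level.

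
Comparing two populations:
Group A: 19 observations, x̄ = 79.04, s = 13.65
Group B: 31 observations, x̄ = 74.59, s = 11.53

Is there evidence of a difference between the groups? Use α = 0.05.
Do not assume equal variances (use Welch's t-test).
Welch's two-sample t-test:
H₀: μ₁ = μ₂
H₁: μ₁ ≠ μ₂
s₁²/n₁ = 13.65²/19 = 9.8064,  s₂²/n₂ = 11.53²/31 = 4.2884
SE = √(s₁²/n₁ + s₂²/n₂) = √(9.8064 + 4.2884) = 3.7543
df (Welch-Satterthwaite) = (s₁²/n₁ + s₂²/n₂)² / [(s₁²/n₁)²/(n₁-1) + (s₂²/n₂)²/(n₂-1)] ≈ 33.36
t = (x̄₁ - x̄₂) / SE = (79.04 - 74.59) / 3.7543 = 4.45 / 3.7543 = 1.185
p-value = 0.2443

Since p-value > α = 0.05, we fail to reject H₀.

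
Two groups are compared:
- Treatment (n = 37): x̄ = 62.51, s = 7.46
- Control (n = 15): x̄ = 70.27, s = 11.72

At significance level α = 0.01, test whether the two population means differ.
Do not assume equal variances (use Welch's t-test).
Welch's two-sample t-test:
H₀: μ₁ = μ₂
H₁: μ₁ ≠ μ₂
s₁²/n₁ = 7.46²/37 = 1.5041,  s₂²/n₂ = 11.72²/15 = 9.1572
SE = √(s₁²/n₁ + s₂²/n₂) = √(1.5041 + 9.1572) = 3.2652
df (Welch-Satterthwaite) = (s₁²/n₁ + s₂²/n₂)² / [(s₁²/n₁)²/(n₁-1) + (s₂²/n₂)²/(n₂-1)] ≈ 18.78
t = (x̄₁ - x̄₂) / SE = (62.51 - 70.27) / 3.2652 = -7.76 / 3.2652 = -2.377
p-value = 0.0283

Since p-value > α = 0.01, we fail to reject H₀.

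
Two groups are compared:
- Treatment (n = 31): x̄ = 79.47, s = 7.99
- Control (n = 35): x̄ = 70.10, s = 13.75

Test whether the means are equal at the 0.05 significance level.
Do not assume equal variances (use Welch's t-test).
Welch's two-sample t-test:
H₀: μ₁ = μ₂
H₁: μ₁ ≠ μ₂
s₁²/n₁ = 7.99²/31 = 2.0594,  s₂²/n₂ = 13.75²/35 = 5.4018
SE = √(s₁²/n₁ + s₂²/n₂) = √(2.0594 + 5.4018) = 2.7315
df (Welch-Satterthwaite) = (s₁²/n₁ + s₂²/n₂)² / [(s₁²/n₁)²/(n₁-1) + (s₂²/n₂)²/(n₂-1)] ≈ 55.69
t = (x̄₁ - x̄₂) / SE = (79.47 - 70.10) / 2.7315 = 9.37 / 2.7315 = 3.430
p-value = 0.0011

Since p-value < α = 0.05, we reject H₀.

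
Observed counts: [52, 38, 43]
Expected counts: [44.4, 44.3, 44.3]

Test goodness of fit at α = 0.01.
Chi-square goodness of fit test:
H₀: observed counts match expected distribution
H₁: observed counts differ from expected distribution
df = k - 1 = 2
χ² = Σ(O - E)²/E
   = (52 - 44.4)²/44.4 + (38 - 44.3)²/44.3 + (43 - 44.3)²/44.3
   = 1.301 + 0.896 + 0.038
   = 2.23
p-value = 0.3271

Since p-value > α = 0.01, we fail to reject H₀.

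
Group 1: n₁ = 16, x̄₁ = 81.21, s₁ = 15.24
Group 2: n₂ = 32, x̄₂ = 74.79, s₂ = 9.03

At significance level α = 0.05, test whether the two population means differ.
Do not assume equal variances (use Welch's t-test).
Welch's two-sample t-test:
H₀: μ₁ = μ₂
H₁: μ₁ ≠ μ₂
s₁²/n₁ = 15.24²/16 = 14.5161,  s₂²/n₂ = 9.03²/32 = 2.5482
SE = √(s₁²/n₁ + s₂²/n₂) = √(14.5161 + 2.5482) = 4.1309
df (Welch-Satterthwaite) = (s₁²/n₁ + s₂²/n₂)² / [(s₁²/n₁)²/(n₁-1) + (s₂²/n₂)²/(n₂-1)] ≈ 20.42
t = (x̄₁ - x̄₂) / SE = (81.21 - 74.79) / 4.1309 = 6.42 / 4.1309 = 1.554
p-value = 0.1355

Since p-value > α = 0.05, we fail to reject H₀.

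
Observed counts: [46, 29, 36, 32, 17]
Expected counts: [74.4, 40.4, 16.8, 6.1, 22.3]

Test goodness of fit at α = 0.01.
Chi-square goodness of fit test:
H₀: observed counts match expected distribution
H₁: observed counts differ from expected distribution
df = k - 1 = 4
χ² = Σ(O - E)²/E
   = (46 - 74.4)²/74.4 + (29 - 40.4)²/40.4 + (36 - 16.8)²/16.8 + (32 - 6.1)²/6.1 + (17 - 22.3)²/22.3
   = 10.841 + 3.217 + 21.943 + 109.969 + 1.260
   = 147.23
p-value < 0.0001

Since p-value < α = 0.01, we reject H₀.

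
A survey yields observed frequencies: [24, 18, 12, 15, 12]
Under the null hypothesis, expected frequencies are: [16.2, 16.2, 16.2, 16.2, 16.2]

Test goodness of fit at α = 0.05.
Chi-square goodness of fit test:
H₀: observed counts match expected distribution
H₁: observed counts differ from expected distribution
df = k - 1 = 4
χ² = Σ(O - E)²/E
   = (24 - 16.2)²/16.2 + (18 - 16.2)²/16.2 + (12 - 16.2)²/16.2 + (15 - 16.2)²/16.2 + (12 - 16.2)²/16.2
   = 3.756 + 0.200 + 1.089 + 0.089 + 1.089
   = 6.22
p-value = 0.1832

Since p-value > α = 0.05, we fail to reject H₀.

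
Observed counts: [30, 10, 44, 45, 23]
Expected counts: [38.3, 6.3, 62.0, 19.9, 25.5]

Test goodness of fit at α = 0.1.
Chi-square goodness of fit test:
H₀: observed counts match expected distribution
H₁: observed counts differ from expected distribution
df = k - 1 = 4
χ² = Σ(O - E)²/E
   = (30 - 38.3)²/38.3 + (10 - 6.3)²/6.3 + (44 - 62.0)²/62.0 + (45 - 19.9)²/19.9 + (23 - 25.5)²/25.5
   = 1.799 + 2.173 + 5.226 + 31.659 + 0.245
   = 41.10
p-value < 0.0001

Since p-value < α = 0.1, we reject H₀.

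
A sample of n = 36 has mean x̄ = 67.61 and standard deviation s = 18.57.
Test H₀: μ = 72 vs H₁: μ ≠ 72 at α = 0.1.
One-sample t-test:
H₀: μ = 72
H₁: μ ≠ 72
df = n - 1 = 35
t = (x̄ - μ₀) / (s/√n) = (67.61 - 72) / (18.57/√36) = -1.418
p-value = 0.1649

Since p-value > α = 0.1, we fail to reject H₀.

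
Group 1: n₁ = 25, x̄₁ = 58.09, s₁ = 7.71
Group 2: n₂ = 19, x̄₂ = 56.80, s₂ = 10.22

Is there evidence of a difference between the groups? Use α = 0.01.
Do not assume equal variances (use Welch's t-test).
Welch's two-sample t-test:
H₀: μ₁ = μ₂
H₁: μ₁ ≠ μ₂
s₁²/n₁ = 7.71²/25 = 2.3778,  s₂²/n₂ = 10.22²/19 = 5.4973
SE = √(s₁²/n₁ + s₂²/n₂) = √(2.3778 + 5.4973) = 2.8063
df (Welch-Satterthwaite) = (s₁²/n₁ + s₂²/n₂)² / [(s₁²/n₁)²/(n₁-1) + (s₂²/n₂)²/(n₂-1)] ≈ 32.39
t = (x̄₁ - x̄₂) / SE = (58.09 - 56.80) / 2.8063 = 1.29 / 2.8063 = 0.460
p-value = 0.6488

Since p-value > α = 0.01, we fail to reject H₀.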